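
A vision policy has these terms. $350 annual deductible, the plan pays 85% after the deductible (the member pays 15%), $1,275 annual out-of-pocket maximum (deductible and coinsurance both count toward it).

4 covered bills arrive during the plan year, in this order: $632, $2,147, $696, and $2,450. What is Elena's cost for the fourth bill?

Claim 1 — $632: $350 to deductible, leaving $282; coinsurance $282 × 15% = $42.30. Cost to member: $392.30. OOP to date $392.30.
Claim 2 — $2,147: 15% coinsurance on $2,147 = $322.05. Member owes $322.05 (running OOP $714.35).
Claim 3 — $696: deductible already satisfied, so member's share is 15% × $696 = $104.40. Member owes $104.40 (running OOP $818.75).
Claim 4 — $2,450: 15% coinsurance on $2,450 = $367.50. Cost to member: $367.50. OOP to date $1,186.25.

$367.50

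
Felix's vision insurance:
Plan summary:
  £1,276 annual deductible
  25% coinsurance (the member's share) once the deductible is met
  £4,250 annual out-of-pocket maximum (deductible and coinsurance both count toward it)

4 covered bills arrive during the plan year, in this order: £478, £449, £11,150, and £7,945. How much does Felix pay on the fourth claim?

#1 (£478): fully absorbed by the deductible. Member owes £478 (running OOP £478).
#2 (£449): entire amount goes to the deductible. Member pays £449; OOP now £927.
#3 (£11,150): deductible takes £349, £10,801 remains; 25% of £10,801 = £2,700.25. Member owes £3,049.25 (running OOP £3,976.25).
#4 (£7,945): 25% coinsurance on £7,945 = £1,986.25. That would push OOP to £5,962.50, over the £4,250 cap, so member pays £4,250 − £3,976.25 = £273.75.

£273.75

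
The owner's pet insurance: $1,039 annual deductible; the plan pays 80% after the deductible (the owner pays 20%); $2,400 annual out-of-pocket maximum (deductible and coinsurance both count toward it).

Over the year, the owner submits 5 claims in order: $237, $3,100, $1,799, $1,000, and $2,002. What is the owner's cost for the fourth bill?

$200

Claim 1 ($237): all of it applies to the deductible. Owner owes $237 (running OOP $237).
Claim 2 ($3,100): $802 finishes the deductible; $2,298 goes to coinsurance; 20% of $2,298 = $459.60. Cost to owner: $1,261.60. OOP to date $1,498.60.
Claim 3 ($1,799): deductible met; 20% of $1,799 = $359.80. Owner pays $359.80; OOP now $1,858.40.
Claim 4 ($1,000): deductible met; 20% of $1,000 = $200. Cost to owner: $200. OOP to date $2,058.40.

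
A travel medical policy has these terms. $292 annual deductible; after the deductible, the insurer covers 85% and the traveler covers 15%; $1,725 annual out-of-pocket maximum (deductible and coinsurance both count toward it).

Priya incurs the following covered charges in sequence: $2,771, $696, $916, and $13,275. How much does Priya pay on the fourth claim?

Claim 1 — $2,771: $292 finishes the deductible; $2,479 goes to coinsurance; 15% of $2,479 = $371.85. Traveler owes $663.85 (running OOP $663.85).
Claim 2 — $696: deductible met; 15% of $696 = $104.40. Traveler pays $104.40; OOP now $768.25.
Claim 3 — $916: deductible already satisfied, so traveler's share is 15% × $916 = $137.40. Traveler owes $137.40 (running OOP $905.65).
Claim 4 — $13,275: deductible already satisfied, so traveler's share is 15% × $13,275 = $1,991.25. OOP would hit $2,896.90 > $1,725, so the cap limits the traveler to $1,725 − $905.65 = $819.35.

$819.35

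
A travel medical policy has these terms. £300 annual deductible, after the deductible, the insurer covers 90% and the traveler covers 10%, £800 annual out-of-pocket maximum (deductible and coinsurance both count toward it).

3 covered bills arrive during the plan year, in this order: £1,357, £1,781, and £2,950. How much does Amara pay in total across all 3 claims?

Claim 1 — £1,357: £300 to deductible, leaving £1,057; coinsurance £1,057 × 10% = £105.70. Traveler pays £405.70; OOP now £405.70.
Claim 2 — £1,781: deductible already satisfied, so traveler's share is 10% × £1,781 = £178.10. Cost to traveler: £178.10. OOP to date £583.80.
Claim 3 — £2,950: deductible met; 10% of £2,950 = £295. That would push OOP to £878.80, over the £800 cap, so traveler pays £800 − £583.80 = £216.20.
Total paid by the traveler: £405.70 + £178.10 + £216.20 = £800.

£800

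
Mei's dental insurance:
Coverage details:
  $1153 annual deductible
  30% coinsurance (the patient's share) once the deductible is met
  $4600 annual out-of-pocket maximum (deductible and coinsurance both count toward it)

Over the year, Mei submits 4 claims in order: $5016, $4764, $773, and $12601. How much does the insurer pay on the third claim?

Claim 1 — $5016: $1153 finishes the deductible; $3863 goes to coinsurance; coinsurance $3863 × 30% = $1158.90. Patient pays $2311.90; OOP now $2311.90. Plan pays $5016 − $2311.90 = $2704.10.
Claim 2 — $4764: deductible met; 30% of $4764 = $1429.20. Patient owes $1429.20 (running OOP $3741.10). Plan pays $4764 − $1429.20 = $3334.80.
Claim 3 — $773: 30% coinsurance on $773 = $231.90. Patient pays $231.90; OOP now $3973. Plan pays $773 − $231.90 = $541.10.

$541.10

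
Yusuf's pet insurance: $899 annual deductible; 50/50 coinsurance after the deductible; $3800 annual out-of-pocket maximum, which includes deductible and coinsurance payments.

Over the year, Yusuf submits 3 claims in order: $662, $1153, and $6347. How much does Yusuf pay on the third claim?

Bill 1, $662: fully absorbed by the deductible. Owner owes $662 (running OOP $662).
Bill 2, $1153: $237 finishes the deductible; $916 goes to coinsurance; coinsurance $916 × 50% = $458. Owner pays $695; OOP now $1357.
Bill 3, $6347: deductible already satisfied, so owner's share is 50% × $6347 = $3173.50. OOP would hit $4530.50 > $3800, so the cap limits the owner to $3800 − $1357 = $2443.

$2443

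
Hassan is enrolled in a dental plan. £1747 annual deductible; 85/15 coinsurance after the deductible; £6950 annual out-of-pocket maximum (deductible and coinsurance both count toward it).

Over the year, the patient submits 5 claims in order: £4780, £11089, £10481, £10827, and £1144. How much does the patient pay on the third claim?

£1572.15

Claim 1 (£4780): £1747 to deductible, leaving £3033; 15% of £3033 = £454.95. Patient owes £2201.95 (running OOP £2201.95).
Claim 2 (£11089): 15% coinsurance on £11089 = £1663.35. Cost to patient: £1663.35. OOP to date £3865.30.
Claim 3 (£10481): deductible met; 15% of £10481 = £1572.15. Patient owes £1572.15 (running OOP £5437.45).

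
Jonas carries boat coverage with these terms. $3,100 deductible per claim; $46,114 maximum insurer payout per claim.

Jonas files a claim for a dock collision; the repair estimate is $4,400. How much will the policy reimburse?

$1,300

Less the $3,100 deductible: $4,400 − $3,100 = $1,300.
That's under the $46,114 cap, so the insurer reimburses the full $1,300.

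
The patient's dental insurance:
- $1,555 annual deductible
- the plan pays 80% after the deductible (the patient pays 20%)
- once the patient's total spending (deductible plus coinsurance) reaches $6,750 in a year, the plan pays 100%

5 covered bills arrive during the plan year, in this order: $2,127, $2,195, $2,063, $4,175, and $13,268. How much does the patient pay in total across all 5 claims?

$6,009.60

#1 ($2,127): $1,555 to deductible, leaving $572; 20% of $572 = $114.40. Cost to patient: $1,669.40. OOP to date $1,669.40.
#2 ($2,195): deductible met; 20% of $2,195 = $439. Patient pays $439; OOP now $2,108.40.
#3 ($2,063): deductible already satisfied, so patient's share is 20% × $2,063 = $412.60. Patient pays $412.60; OOP now $2,521.
#4 ($4,175): deductible met; 20% of $4,175 = $835. Patient owes $835 (running OOP $3,356).
#5 ($13,268): deductible met; 20% of $13,268 = $2,653.60. Cost to patient: $2,653.60. OOP to date $6,009.60.
Summing the patient's payments: $1,669.40 + $439 + $412.60 + $835 + $2,653.60 = $6,009.60.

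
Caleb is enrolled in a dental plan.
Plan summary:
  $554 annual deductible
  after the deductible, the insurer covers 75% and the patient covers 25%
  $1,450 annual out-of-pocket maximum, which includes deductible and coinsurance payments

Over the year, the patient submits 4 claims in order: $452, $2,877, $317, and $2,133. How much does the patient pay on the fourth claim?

$123

Claim 1 ($452): fully absorbed by the deductible. Patient pays $452; OOP now $452.
Claim 2 ($2,877): $102 finishes the deductible; $2,775 goes to coinsurance; patient's 25% is $693.75. Cost to patient: $795.75. OOP to date $1,247.75.
Claim 3 ($317): 25% coinsurance on $317 = $79.25. Patient owes $79.25 (running OOP $1,327).
Claim 4 ($2,133): 25% coinsurance on $2,133 = $533.25. OOP would hit $1,860.25 > $1,450, so the cap limits the patient to $1,450 − $1,327 = $123.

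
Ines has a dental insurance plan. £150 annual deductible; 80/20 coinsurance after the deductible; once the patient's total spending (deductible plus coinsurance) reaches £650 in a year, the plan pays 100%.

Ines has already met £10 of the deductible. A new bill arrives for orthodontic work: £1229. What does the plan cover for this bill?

£871.20

Deductible still to meet: £150 − £10 = £140.
That leaves £1229 − £140 = £1089 for coinsurance.
20% of £1089 = £217.80 falls to the patient.
Patient responsibility before any cap: £140 + £217.80 = £357.80.
Cumulative spending £10 + £357.80 = £367.80 stays under the £650 maximum.
The insurer covers the remainder: £1229 − £357.80 = £871.20.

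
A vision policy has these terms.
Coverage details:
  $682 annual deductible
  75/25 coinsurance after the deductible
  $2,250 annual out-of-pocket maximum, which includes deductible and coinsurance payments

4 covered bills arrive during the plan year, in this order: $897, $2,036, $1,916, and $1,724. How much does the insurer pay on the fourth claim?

Claim 1 — $897: deductible takes $682, $215 remains; 25% of $215 = $53.75. Member owes $735.75 (running OOP $735.75). Insurer: $897 − $735.75 = $161.25.
Claim 2 — $2,036: deductible met; 25% of $2,036 = $509. Member owes $509 (running OOP $1,244.75). Plan pays $2,036 − $509 = $1,527.
Claim 3 — $1,916: deductible met; 25% of $1,916 = $479. Cost to member: $479. OOP to date $1,723.75. Plan pays $1,916 − $479 = $1,437.
Claim 4 — $1,724: deductible already satisfied, so member's share is 25% × $1,724 = $431. Member pays $431; OOP now $2,154.75. Insurer: $1,724 − $431 = $1,293.

$1,293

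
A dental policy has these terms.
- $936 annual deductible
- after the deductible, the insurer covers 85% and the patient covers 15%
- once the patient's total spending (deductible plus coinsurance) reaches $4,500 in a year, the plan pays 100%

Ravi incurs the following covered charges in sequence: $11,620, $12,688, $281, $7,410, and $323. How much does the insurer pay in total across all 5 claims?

$27,822

Claim 1 ($11,620): deductible takes $936, $10,684 remains; coinsurance $10,684 × 15% = $1,602.60. Cost to patient: $2,538.60. OOP to date $2,538.60. Insurer: $11,620 − $2,538.60 = $9,081.40.
Claim 2 ($12,688): deductible met; 15% of $12,688 = $1,903.20. Cost to patient: $1,903.20. OOP to date $4,441.80. Insurer: $12,688 − $1,903.20 = $10,784.80.
Claim 3 ($281): deductible met; 15% of $281 = $42.15. Patient owes $42.15 (running OOP $4,483.95). Plan pays $281 − $42.15 = $238.85.
Claim 4 ($7,410): deductible already satisfied, so patient's share is 15% × $7,410 = $1,111.50. Adding that to $4,483.95 gives $5,595.45, past the $4,500 cap; patient pays only $4,500 − $4,483.95 = $16.05. Plan pays $7,410 − $16.05 = $7,393.95.
Claim 5 ($323): 15% coinsurance on $323 = $48.45. Adding that to $4,500 gives $4,548.45, past the $4,500 cap; patient pays only $4,500 − $4,500 = $0. Plan pays $323 − $0 = $323.
Insurer total = bills − patient's total = $32,322 − $4,500 = $27,822.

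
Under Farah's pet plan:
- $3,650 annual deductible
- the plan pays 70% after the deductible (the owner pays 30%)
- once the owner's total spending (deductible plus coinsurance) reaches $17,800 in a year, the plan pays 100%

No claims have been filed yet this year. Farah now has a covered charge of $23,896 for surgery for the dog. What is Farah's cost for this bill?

$9,723.80

Nothing has been paid toward the $3,650 deductible, so the first $3,650 of this charge is applied there.
That leaves $23,896 − $3,650 = $20,246 for coinsurance.
Coinsurance: $20,246 × 30% = $6,073.80.
That puts the owner's cost at $3,650 + $6,073.80 = $9,723.80 before any cap.
Total out-of-pocket so far would be $0 + $9,723.80 = $9,723.80, below the $17,800 cap — no reduction.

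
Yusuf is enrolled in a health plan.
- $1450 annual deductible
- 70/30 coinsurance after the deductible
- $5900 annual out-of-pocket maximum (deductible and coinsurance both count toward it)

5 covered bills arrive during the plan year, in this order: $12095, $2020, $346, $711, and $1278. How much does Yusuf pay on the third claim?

$103.80

Claim 1 — $12095: $1450 to deductible, leaving $10645; 30% of $10645 = $3193.50. Patient pays $4643.50; OOP now $4643.50.
Claim 2 — $2020: deductible already satisfied, so patient's share is 30% × $2020 = $606. Patient owes $606 (running OOP $5249.50).
Claim 3 — $346: 30% coinsurance on $346 = $103.80. Cost to patient: $103.80. OOP to date $5353.30.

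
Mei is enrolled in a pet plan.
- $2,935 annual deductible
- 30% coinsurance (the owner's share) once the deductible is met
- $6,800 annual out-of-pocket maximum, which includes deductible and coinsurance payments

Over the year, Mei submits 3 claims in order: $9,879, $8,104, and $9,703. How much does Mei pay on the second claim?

Bill 1, $9,879: $2,935 finishes the deductible; $6,944 goes to coinsurance; 30% of $6,944 = $2,083.20. Cost to owner: $5,018.20. OOP to date $5,018.20.
Bill 2, $8,104: deductible met; 30% of $8,104 = $2,431.20. Adding that to $5,018.20 gives $7,449.40, past the $6,800 cap; owner pays only $6,800 − $5,018.20 = $1,781.80.

$1,781.80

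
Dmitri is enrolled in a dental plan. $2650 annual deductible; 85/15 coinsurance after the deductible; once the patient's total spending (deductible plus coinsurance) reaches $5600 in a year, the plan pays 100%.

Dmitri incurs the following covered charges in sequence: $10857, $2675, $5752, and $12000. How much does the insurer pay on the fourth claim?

$11545.10

#1 ($10857): deductible takes $2650, $8207 remains; patient's 15% is $1231.05. Patient owes $3881.05 (running OOP $3881.05). Plan pays $10857 − $3881.05 = $6975.95.
#2 ($2675): deductible met; 15% of $2675 = $401.25. Cost to patient: $401.25. OOP to date $4282.30. Insurer: $2675 − $401.25 = $2273.75.
#3 ($5752): 15% coinsurance on $5752 = $862.80. Patient pays $862.80; OOP now $5145.10. Insurer: $5752 − $862.80 = $4889.20.
#4 ($12000): deductible met; 15% of $12000 = $1800. OOP would hit $6945.10 > $5600, so the cap limits the patient to $5600 − $5145.10 = $454.90. Plan pays $12000 − $454.90 = $11545.10.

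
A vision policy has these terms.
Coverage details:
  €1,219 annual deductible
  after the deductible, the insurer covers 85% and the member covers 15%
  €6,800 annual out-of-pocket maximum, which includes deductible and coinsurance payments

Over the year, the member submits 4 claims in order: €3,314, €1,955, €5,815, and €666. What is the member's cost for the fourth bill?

€99.90

Claim 1 — €3,314: €1,219 to deductible, leaving €2,095; 15% of €2,095 = €314.25. Member owes €1,533.25 (running OOP €1,533.25).
Claim 2 — €1,955: 15% coinsurance on €1,955 = €293.25. Member owes €293.25 (running OOP €1,826.50).
Claim 3 — €5,815: deductible met; 15% of €5,815 = €872.25. Cost to member: €872.25. OOP to date €2,698.75.
Claim 4 — €666: deductible already satisfied, so member's share is 15% × €666 = €99.90. Member pays €99.90; OOP now €2,798.65.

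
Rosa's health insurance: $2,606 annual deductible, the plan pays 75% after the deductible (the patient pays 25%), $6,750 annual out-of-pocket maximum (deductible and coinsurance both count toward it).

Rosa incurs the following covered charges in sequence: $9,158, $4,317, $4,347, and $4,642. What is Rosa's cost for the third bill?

$1,086.75

#1 ($9,158): deductible takes $2,606, $6,552 remains; patient's 25% is $1,638. Patient owes $4,244 (running OOP $4,244).
#2 ($4,317): deductible met; 25% of $4,317 = $1,079.25. Cost to patient: $1,079.25. OOP to date $5,323.25.
#3 ($4,347): deductible met; 25% of $4,347 = $1,086.75. Patient pays $1,086.75; OOP now $6,410.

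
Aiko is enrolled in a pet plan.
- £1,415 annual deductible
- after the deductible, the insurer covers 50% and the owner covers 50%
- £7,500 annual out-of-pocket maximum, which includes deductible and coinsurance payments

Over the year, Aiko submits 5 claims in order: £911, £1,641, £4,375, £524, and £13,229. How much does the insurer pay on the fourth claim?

Claim 1 — £911: fully absorbed by the deductible. Cost to owner: £911. OOP to date £911. Insurer: £911 − £911 = £0.
Claim 2 — £1,641: £504 finishes the deductible; £1,137 goes to coinsurance; coinsurance £1,137 × 50% = £568.50. Owner owes £1,072.50 (running OOP £1,983.50). Plan pays £1,641 − £1,072.50 = £568.50.
Claim 3 — £4,375: deductible met; 50% of £4,375 = £2,187.50. Cost to owner: £2,187.50. OOP to date £4,171. Plan pays £4,375 − £2,187.50 = £2,187.50.
Claim 4 — £524: deductible already satisfied, so owner's share is 50% × £524 = £262. Cost to owner: £262. OOP to date £4,433. Plan pays £524 − £262 = £262.

£262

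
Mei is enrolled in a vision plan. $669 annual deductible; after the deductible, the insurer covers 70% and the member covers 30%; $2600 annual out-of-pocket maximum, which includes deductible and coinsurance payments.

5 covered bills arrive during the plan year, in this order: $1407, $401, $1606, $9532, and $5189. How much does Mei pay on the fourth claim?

$1107.50

#1 ($1407): deductible takes $669, $738 remains; member's 30% is $221.40. Member owes $890.40 (running OOP $890.40).
#2 ($401): 30% coinsurance on $401 = $120.30. Member owes $120.30 (running OOP $1010.70).
#3 ($1606): deductible already satisfied, so member's share is 30% × $1606 = $481.80. Cost to member: $481.80. OOP to date $1492.50.
#4 ($9532): 30% coinsurance on $9532 = $2859.60. Adding that to $1492.50 gives $4352.10, past the $2600 cap; member pays only $2600 − $1492.50 = $1107.50.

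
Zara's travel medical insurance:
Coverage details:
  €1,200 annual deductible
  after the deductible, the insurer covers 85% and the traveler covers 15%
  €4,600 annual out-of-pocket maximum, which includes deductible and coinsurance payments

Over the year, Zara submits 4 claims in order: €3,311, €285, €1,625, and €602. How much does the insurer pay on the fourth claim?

€511.70

#1 (€3,311): deductible takes €1,200, €2,111 remains; 15% of €2,111 = €316.65. Traveler owes €1,516.65 (running OOP €1,516.65). Plan pays €3,311 − €1,516.65 = €1,794.35.
#2 (€285): 15% coinsurance on €285 = €42.75. Traveler owes €42.75 (running OOP €1,559.40). Plan pays €285 − €42.75 = €242.25.
#3 (€1,625): deductible already satisfied, so traveler's share is 15% × €1,625 = €243.75. Cost to traveler: €243.75. OOP to date €1,803.15. Plan pays €1,625 − €243.75 = €1,381.25.
#4 (€602): deductible already satisfied, so traveler's share is 15% × €602 = €90.30. Cost to traveler: €90.30. OOP to date €1,893.45. Insurer: €602 − €90.30 = €511.70.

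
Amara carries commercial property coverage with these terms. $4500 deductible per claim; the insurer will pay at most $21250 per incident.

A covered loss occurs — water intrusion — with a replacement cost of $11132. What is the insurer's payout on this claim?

Less the $4500 deductible: $11132 − $4500 = $6632.
$6632 is within the $21250 limit, so the insurer pays $6632.

$6632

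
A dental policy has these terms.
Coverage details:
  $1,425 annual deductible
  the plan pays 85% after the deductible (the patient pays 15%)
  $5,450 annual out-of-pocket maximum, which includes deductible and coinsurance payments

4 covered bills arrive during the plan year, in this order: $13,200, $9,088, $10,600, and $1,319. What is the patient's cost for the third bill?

Claim 1 ($13,200): $1,425 to deductible, leaving $11,775; coinsurance $11,775 × 15% = $1,766.25. Patient owes $3,191.25 (running OOP $3,191.25).
Claim 2 ($9,088): deductible met; 15% of $9,088 = $1,363.20. Patient pays $1,363.20; OOP now $4,554.45.
Claim 3 ($10,600): deductible met; 15% of $10,600 = $1,590. OOP would hit $6,144.45 > $5,450, so the cap limits the patient to $5,450 − $4,554.45 = $895.55.

$895.55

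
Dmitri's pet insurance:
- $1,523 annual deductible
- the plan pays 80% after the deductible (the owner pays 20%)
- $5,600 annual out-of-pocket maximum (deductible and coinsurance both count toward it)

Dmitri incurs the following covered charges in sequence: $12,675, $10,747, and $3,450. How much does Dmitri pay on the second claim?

Claim 1 ($12,675): deductible takes $1,523, $11,152 remains; owner's 20% is $2,230.40. Cost to owner: $3,753.40. OOP to date $3,753.40.
Claim 2 ($10,747): deductible already satisfied, so owner's share is 20% × $10,747 = $2,149.40. Adding that to $3,753.40 gives $5,902.80, past the $5,600 cap; owner pays only $5,600 − $3,753.40 = $1,846.60.

$1,846.60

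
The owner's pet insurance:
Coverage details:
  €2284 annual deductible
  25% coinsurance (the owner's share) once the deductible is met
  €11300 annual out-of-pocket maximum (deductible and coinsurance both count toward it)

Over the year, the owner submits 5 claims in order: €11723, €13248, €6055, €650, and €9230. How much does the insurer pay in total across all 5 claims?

€29606

#1 (€11723): €2284 finishes the deductible; €9439 goes to coinsurance; owner's 25% is €2359.75. Cost to owner: €4643.75. OOP to date €4643.75. Insurer: €11723 − €4643.75 = €7079.25.
#2 (€13248): deductible already satisfied, so owner's share is 25% × €13248 = €3312. Owner pays €3312; OOP now €7955.75. Insurer: €13248 − €3312 = €9936.
#3 (€6055): deductible met; 25% of €6055 = €1513.75. Cost to owner: €1513.75. OOP to date €9469.50. Insurer: €6055 − €1513.75 = €4541.25.
#4 (€650): deductible met; 25% of €650 = €162.50. Cost to owner: €162.50. OOP to date €9632. Insurer: €650 − €162.50 = €487.50.
#5 (€9230): 25% coinsurance on €9230 = €2307.50. Adding that to €9632 gives €11939.50, past the €11300 cap; owner pays only €11300 − €9632 = €1668. Insurer: €9230 − €1668 = €7562.
Insurer total: €7079.25 + €9936 + €4541.25 + €487.50 + €7562 = €29606.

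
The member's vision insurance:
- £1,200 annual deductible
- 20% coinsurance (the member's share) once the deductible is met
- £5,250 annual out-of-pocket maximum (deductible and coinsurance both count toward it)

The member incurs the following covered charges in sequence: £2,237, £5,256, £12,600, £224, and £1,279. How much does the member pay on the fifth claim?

£226.60

Bill 1, £2,237: deductible takes £1,200, £1,037 remains; member's 20% is £207.40. Cost to member: £1,407.40. OOP to date £1,407.40.
Bill 2, £5,256: deductible met; 20% of £5,256 = £1,051.20. Member owes £1,051.20 (running OOP £2,458.60).
Bill 3, £12,600: 20% coinsurance on £12,600 = £2,520. Member pays £2,520; OOP now £4,978.60.
Bill 4, £224: deductible already satisfied, so member's share is 20% × £224 = £44.80. Member pays £44.80; OOP now £5,023.40.
Bill 5, £1,279: 20% coinsurance on £1,279 = £255.80. Adding that to £5,023.40 gives £5,279.20, past the £5,250 cap; member pays only £5,250 − £5,023.40 = £226.60.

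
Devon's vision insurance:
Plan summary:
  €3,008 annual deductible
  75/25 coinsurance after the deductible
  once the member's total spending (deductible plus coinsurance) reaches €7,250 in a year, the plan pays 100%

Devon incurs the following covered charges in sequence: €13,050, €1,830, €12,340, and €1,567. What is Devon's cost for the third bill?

€1,274

#1 (€13,050): deductible takes €3,008, €10,042 remains; coinsurance €10,042 × 25% = €2,510.50. Member pays €5,518.50; OOP now €5,518.50.
#2 (€1,830): 25% coinsurance on €1,830 = €457.50. Member owes €457.50 (running OOP €5,976).
#3 (€12,340): deductible already satisfied, so member's share is 25% × €12,340 = €3,085. OOP would hit €9,061 > €7,250, so the cap limits the member to €7,250 − €5,976 = €1,274.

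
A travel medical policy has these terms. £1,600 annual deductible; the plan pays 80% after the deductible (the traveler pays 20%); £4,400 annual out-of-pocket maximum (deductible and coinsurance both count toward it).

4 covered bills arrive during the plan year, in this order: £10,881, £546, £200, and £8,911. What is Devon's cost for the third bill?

Claim 1 — £10,881: £1,600 to deductible, leaving £9,281; coinsurance £9,281 × 20% = £1,856.20. Traveler owes £3,456.20 (running OOP £3,456.20).
Claim 2 — £546: deductible met; 20% of £546 = £109.20. Cost to traveler: £109.20. OOP to date £3,565.40.
Claim 3 — £200: deductible met; 20% of £200 = £40. Traveler owes £40 (running OOP £3,605.40).

£40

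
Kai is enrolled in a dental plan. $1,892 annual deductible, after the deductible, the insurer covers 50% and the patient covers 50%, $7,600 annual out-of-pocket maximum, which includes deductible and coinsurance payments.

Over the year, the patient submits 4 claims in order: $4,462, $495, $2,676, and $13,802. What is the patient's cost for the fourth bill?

$2,837.50

#1 ($4,462): $1,892 to deductible, leaving $2,570; coinsurance $2,570 × 50% = $1,285. Patient pays $3,177; OOP now $3,177.
#2 ($495): 50% coinsurance on $495 = $247.50. Patient pays $247.50; OOP now $3,424.50.
#3 ($2,676): 50% coinsurance on $2,676 = $1,338. Patient pays $1,338; OOP now $4,762.50.
#4 ($13,802): 50% coinsurance on $13,802 = $6,901. OOP would hit $11,663.50 > $7,600, so the cap limits the patient to $7,600 − $4,762.50 = $2,837.50.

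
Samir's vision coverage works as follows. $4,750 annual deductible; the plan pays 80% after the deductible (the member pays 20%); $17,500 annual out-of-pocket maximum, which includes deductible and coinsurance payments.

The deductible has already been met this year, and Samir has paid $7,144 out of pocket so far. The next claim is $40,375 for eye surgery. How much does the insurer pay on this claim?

$32,300

With the deductible met, the entire $40,375 is subject to coinsurance.
20% of $40,375 = $8,075 falls to the member.
Year-to-date out-of-pocket becomes $7,144 + $8,075 = $15,219, still under the $17,500 maximum, so no cap applies.
The insurer covers the remainder: $40,375 − $8,075 = $32,300.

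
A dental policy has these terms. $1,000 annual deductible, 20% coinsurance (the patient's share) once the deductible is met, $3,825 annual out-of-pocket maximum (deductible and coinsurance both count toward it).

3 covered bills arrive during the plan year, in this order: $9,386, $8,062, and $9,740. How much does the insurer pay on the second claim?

Claim 1 — $9,386: deductible takes $1,000, $8,386 remains; coinsurance $8,386 × 20% = $1,677.20. Patient owes $2,677.20 (running OOP $2,677.20). Plan pays $9,386 − $2,677.20 = $6,708.80.
Claim 2 — $8,062: 20% coinsurance on $8,062 = $1,612.40. Adding that to $2,677.20 gives $4,289.60, past the $3,825 cap; patient pays only $3,825 − $2,677.20 = $1,147.80. Plan pays $8,062 − $1,147.80 = $6,914.20.

$6,914.20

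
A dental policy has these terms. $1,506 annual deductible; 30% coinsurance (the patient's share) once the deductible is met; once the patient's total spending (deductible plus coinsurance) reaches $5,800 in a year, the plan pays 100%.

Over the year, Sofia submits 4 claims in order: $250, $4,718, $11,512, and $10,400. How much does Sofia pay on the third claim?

Claim 1 — $250: entire amount goes to the deductible. Patient pays $250; OOP now $250.
Claim 2 — $4,718: deductible takes $1,256, $3,462 remains; patient's 30% is $1,038.60. Patient owes $2,294.60 (running OOP $2,544.60).
Claim 3 — $11,512: deductible met; 30% of $11,512 = $3,453.60. Adding that to $2,544.60 gives $5,998.20, past the $5,800 cap; patient pays only $5,800 − $2,544.60 = $3,255.40.

$3,255.40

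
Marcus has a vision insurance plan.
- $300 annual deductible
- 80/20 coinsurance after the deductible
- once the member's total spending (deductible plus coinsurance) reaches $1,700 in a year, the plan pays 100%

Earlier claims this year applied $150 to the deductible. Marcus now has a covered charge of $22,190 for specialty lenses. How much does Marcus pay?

Remaining deductible: $300 − $150 = $150.
After the $150 deductible portion, $22,190 − $150 = $22,040 is subject to coinsurance.
Coinsurance: $22,040 × 20% = $4,408.
That puts the member's cost at $150 + $4,408 = $4,558 before any cap.
That would bring total out-of-pocket to $4,708, past the $1,700 cap. The member is capped at $1,700 − $150 = $1,550 on this claim.

$1,550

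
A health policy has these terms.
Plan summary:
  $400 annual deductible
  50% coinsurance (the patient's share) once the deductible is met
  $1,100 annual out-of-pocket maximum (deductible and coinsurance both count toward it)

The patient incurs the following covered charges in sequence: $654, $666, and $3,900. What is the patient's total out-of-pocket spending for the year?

$1,100

Bill 1, $654: $400 finishes the deductible; $254 goes to coinsurance; 50% of $254 = $127. Cost to patient: $527. OOP to date $527.
Bill 2, $666: deductible already satisfied, so patient's share is 50% × $666 = $333. Patient pays $333; OOP now $860.
Bill 3, $3,900: 50% coinsurance on $3,900 = $1,950. Adding that to $860 gives $2,810, past the $1,100 cap; patient pays only $1,100 − $860 = $240.
Summing the patient's payments: $527 + $333 + $240 = $1,100.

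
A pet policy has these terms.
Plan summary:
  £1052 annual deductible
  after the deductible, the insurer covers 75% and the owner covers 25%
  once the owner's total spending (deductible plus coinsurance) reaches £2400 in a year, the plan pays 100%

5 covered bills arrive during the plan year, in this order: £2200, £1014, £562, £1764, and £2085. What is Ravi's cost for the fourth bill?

Claim 1 — £2200: deductible takes £1052, £1148 remains; owner's 25% is £287. Owner pays £1339; OOP now £1339.
Claim 2 — £1014: deductible already satisfied, so owner's share is 25% × £1014 = £253.50. Owner owes £253.50 (running OOP £1592.50).
Claim 3 — £562: deductible met; 25% of £562 = £140.50. Owner owes £140.50 (running OOP £1733).
Claim 4 — £1764: 25% coinsurance on £1764 = £441. Owner owes £441 (running OOP £2174).

£441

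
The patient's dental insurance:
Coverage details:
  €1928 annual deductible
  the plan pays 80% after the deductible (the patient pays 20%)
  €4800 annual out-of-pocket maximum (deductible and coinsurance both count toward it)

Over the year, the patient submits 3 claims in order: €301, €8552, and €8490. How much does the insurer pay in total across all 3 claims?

€12543

Bill 1, €301: all of it applies to the deductible. Cost to patient: €301. OOP to date €301. Insurer: €301 − €301 = €0.
Bill 2, €8552: €1627 to deductible, leaving €6925; 20% of €6925 = €1385. Patient owes €3012 (running OOP €3313). Insurer: €8552 − €3012 = €5540.
Bill 3, €8490: deductible met; 20% of €8490 = €1698. OOP would hit €5011 > €4800, so the cap limits the patient to €4800 − €3313 = €1487. Insurer: €8490 − €1487 = €7003.
Insurer total: €0 + €5540 + €7003 = €12543.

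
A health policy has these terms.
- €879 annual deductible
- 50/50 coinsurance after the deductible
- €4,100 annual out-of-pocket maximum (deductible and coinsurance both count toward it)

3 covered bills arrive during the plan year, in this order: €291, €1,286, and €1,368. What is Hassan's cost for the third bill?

€684

#1 (€291): entire amount goes to the deductible. Patient owes €291 (running OOP €291).
#2 (€1,286): €588 to deductible, leaving €698; 50% of €698 = €349. Patient owes €937 (running OOP €1,228).
#3 (€1,368): deductible already satisfied, so patient's share is 50% × €1,368 = €684. Patient owes €684 (running OOP €1,912).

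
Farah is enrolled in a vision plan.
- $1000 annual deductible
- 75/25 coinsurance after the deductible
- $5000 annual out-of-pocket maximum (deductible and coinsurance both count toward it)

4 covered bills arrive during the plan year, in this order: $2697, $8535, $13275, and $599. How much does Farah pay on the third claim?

$1442

Claim 1 ($2697): deductible takes $1000, $1697 remains; member's 25% is $424.25. Member owes $1424.25 (running OOP $1424.25).
Claim 2 ($8535): deductible already satisfied, so member's share is 25% × $8535 = $2133.75. Member owes $2133.75 (running OOP $3558).
Claim 3 ($13275): deductible met; 25% of $13275 = $3318.75. That would push OOP to $6876.75, over the $5000 cap, so member pays $5000 − $3558 = $1442.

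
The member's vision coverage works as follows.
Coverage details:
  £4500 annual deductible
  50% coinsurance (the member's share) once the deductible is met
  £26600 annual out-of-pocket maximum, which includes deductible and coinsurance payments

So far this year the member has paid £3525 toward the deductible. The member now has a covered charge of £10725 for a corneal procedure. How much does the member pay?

£5850

£3525 of the £4500 deductible is already met, leaving £975.
That leaves £10725 − £975 = £9750 for coinsurance.
Coinsurance: £9750 × 50% = £4875.
That puts the member's cost at £975 + £4875 = £5850 before any cap.
Total out-of-pocket so far would be £3525 + £5850 = £9375, below the £26600 cap — no reduction.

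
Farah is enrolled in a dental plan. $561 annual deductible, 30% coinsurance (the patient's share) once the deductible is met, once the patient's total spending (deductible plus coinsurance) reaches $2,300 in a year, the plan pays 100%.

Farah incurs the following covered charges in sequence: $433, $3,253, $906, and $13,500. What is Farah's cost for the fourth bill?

Bill 1, $433: fully absorbed by the deductible. Patient owes $433 (running OOP $433).
Bill 2, $3,253: $128 finishes the deductible; $3,125 goes to coinsurance; coinsurance $3,125 × 30% = $937.50. Patient pays $1,065.50; OOP now $1,498.50.
Bill 3, $906: deductible met; 30% of $906 = $271.80. Patient pays $271.80; OOP now $1,770.30.
Bill 4, $13,500: deductible already satisfied, so patient's share is 30% × $13,500 = $4,050. Adding that to $1,770.30 gives $5,820.30, past the $2,300 cap; patient pays only $2,300 − $1,770.30 = $529.70.

$529.70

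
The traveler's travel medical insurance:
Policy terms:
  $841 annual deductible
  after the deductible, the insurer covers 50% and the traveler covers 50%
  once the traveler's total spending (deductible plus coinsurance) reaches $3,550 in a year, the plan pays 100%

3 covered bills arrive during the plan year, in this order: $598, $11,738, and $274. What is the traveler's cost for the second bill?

#1 ($598): all of it applies to the deductible. Traveler owes $598 (running OOP $598).
#2 ($11,738): $243 to deductible, leaving $11,495; 50% of $11,495 = $5,747.50. Claim cost before the cap: $243 + $5,747.50 = $5,990.50. OOP would hit $6,588.50 > $3,550, so the cap limits the traveler to $3,550 − $598 = $2,952.

$2,952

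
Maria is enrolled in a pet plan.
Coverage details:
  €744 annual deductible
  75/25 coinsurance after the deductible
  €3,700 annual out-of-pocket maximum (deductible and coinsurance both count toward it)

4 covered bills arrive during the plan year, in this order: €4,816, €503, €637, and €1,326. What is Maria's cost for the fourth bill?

€331.50

Claim 1 (€4,816): deductible takes €744, €4,072 remains; owner's 25% is €1,018. Owner pays €1,762; OOP now €1,762.
Claim 2 (€503): deductible met; 25% of €503 = €125.75. Owner pays €125.75; OOP now €1,887.75.
Claim 3 (€637): deductible met; 25% of €637 = €159.25. Owner owes €159.25 (running OOP €2,047).
Claim 4 (€1,326): deductible already satisfied, so owner's share is 25% × €1,326 = €331.50. Owner owes €331.50 (running OOP €2,378.50).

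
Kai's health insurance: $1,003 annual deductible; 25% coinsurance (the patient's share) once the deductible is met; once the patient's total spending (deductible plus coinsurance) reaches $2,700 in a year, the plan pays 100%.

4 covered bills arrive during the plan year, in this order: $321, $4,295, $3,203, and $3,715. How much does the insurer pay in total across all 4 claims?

$8,834

Claim 1 ($321): all of it applies to the deductible. Patient pays $321; OOP now $321. Plan pays $321 − $321 = $0.
Claim 2 ($4,295): $682 to deductible, leaving $3,613; 25% of $3,613 = $903.25. Cost to patient: $1,585.25. OOP to date $1,906.25. Plan pays $4,295 − $1,585.25 = $2,709.75.
Claim 3 ($3,203): deductible already satisfied, so patient's share is 25% × $3,203 = $800.75. OOP would hit $2,707 > $2,700, so the cap limits the patient to $2,700 − $1,906.25 = $793.75. Insurer: $3,203 − $793.75 = $2,409.25.
Claim 4 ($3,715): deductible already satisfied, so patient's share is 25% × $3,715 = $928.75. Adding that to $2,700 gives $3,628.75, past the $2,700 cap; patient pays only $2,700 − $2,700 = $0. Insurer: $3,715 − $0 = $3,715.
Insurer total: $0 + $2,709.75 + $2,409.25 + $3,715 = $8,834.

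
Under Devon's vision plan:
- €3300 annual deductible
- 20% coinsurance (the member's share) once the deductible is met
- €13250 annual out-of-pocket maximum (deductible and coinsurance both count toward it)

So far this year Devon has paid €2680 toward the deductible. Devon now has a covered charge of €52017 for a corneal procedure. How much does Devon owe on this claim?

€10570

€2680 of the €3300 deductible is already met, leaving €620.
That leaves €52017 − €620 = €51397 for coinsurance.
20% of €51397 = €10279.40 falls to the member.
So the member owes €620 + €10279.40 = €10899.40 before any cap.
Adding €10899.40 to the €2680 already spent would give €13579.40, which exceeds the €13250 cap; the member pays just €13250 − €2680 = €10570.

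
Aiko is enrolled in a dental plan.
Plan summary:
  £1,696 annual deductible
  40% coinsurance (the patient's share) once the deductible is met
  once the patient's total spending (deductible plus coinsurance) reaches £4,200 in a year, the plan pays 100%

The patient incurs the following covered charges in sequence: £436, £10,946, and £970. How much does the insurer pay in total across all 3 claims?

Claim 1 — £436: all of it applies to the deductible. Patient owes £436 (running OOP £436). Plan pays £436 − £436 = £0.
Claim 2 — £10,946: deductible takes £1,260, £9,686 remains; 40% of £9,686 = £3,874.40. Together that's £1,260 + £3,874.40 = £5,134.40. OOP would hit £5,570.40 > £4,200, so the cap limits the patient to £4,200 − £436 = £3,764. Plan pays £10,946 − £3,764 = £7,182.
Claim 3 — £970: 40% coinsurance on £970 = £388. Adding that to £4,200 gives £4,588, past the £4,200 cap; patient pays only £4,200 − £4,200 = £0. Insurer: £970 − £0 = £970.
Insurer total: £0 + £7,182 + £970 = £8,152.

£8,152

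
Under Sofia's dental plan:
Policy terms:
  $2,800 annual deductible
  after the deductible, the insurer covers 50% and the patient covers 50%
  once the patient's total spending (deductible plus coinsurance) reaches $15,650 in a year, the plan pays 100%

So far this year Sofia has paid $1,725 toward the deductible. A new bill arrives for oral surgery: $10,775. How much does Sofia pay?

Deductible still to meet: $2,800 − $1,725 = $1,075.
That leaves $10,775 − $1,075 = $9,700 for coinsurance.
Coinsurance: $9,700 × 50% = $4,850.
So the patient owes $1,075 + $4,850 = $5,925 before any cap.
Cumulative spending $1,725 + $5,925 = $7,650 stays under the $15,650 maximum.

$5,925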